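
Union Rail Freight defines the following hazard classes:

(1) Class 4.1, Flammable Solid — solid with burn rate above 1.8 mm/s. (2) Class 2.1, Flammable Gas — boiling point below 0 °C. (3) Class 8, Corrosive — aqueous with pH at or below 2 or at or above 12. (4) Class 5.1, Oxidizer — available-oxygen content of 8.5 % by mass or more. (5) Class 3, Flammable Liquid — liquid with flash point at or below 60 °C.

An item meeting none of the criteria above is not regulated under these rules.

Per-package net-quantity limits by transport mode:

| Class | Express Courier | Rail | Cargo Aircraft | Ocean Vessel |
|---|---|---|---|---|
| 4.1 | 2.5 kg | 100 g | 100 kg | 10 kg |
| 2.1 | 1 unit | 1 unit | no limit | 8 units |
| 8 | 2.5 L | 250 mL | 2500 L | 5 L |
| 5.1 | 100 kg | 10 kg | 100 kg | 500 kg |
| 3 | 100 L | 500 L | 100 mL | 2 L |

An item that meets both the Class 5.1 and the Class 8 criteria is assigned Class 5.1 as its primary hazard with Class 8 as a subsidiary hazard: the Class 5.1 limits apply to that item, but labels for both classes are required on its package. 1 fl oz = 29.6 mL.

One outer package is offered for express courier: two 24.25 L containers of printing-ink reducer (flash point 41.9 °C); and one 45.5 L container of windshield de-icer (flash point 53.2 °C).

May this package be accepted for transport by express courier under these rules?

Yes

Printing-ink reducer: flash point 41.9 °C ≤ 60 °C → Class 3 (Flammable Liquid).
With flash point 53.2 °C (≤ 60 °C), the windshield de-icer falls in Class 3.
Class 3 net quantity: (two 24.25 L containers = 48.5 L) + 45.5 L = 94 L.
94 L ≤ 100 L (express courier limit, Class 3) — within limit.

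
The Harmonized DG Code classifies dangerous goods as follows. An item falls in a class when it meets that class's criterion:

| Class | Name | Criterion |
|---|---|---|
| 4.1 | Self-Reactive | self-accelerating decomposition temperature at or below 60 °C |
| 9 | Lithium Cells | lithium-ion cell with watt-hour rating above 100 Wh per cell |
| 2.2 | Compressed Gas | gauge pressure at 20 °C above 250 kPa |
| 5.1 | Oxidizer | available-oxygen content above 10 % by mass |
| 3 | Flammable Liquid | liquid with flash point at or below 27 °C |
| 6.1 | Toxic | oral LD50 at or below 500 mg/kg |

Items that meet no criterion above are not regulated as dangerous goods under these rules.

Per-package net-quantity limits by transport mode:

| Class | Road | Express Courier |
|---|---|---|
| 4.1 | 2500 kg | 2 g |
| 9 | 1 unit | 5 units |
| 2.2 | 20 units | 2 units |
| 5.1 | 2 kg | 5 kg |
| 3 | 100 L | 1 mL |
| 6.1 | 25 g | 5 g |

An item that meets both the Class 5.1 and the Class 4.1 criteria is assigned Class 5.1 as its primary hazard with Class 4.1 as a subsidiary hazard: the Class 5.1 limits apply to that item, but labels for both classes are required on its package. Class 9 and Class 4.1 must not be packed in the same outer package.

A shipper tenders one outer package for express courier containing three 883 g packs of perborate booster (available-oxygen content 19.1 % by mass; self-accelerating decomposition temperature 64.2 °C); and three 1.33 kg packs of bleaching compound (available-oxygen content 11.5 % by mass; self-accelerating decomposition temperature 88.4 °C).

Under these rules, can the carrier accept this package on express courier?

Perborate booster: available-oxygen content 19.1 % by mass > 10 % by mass → Class 5.1 (Oxidizer).
The bleaching compound has available-oxygen content 11.5 % by mass, which is > 10 % by mass, so it is Class 5.1 (Oxidizer).
Total Class 5.1: (three 883 g packs = 2.649 kg) + (three 1.33 kg packs = 3.99 kg) = 6.639 kg.
6.639 kg > 5 kg (express courier limit, Class 5.1) — over the limit.

No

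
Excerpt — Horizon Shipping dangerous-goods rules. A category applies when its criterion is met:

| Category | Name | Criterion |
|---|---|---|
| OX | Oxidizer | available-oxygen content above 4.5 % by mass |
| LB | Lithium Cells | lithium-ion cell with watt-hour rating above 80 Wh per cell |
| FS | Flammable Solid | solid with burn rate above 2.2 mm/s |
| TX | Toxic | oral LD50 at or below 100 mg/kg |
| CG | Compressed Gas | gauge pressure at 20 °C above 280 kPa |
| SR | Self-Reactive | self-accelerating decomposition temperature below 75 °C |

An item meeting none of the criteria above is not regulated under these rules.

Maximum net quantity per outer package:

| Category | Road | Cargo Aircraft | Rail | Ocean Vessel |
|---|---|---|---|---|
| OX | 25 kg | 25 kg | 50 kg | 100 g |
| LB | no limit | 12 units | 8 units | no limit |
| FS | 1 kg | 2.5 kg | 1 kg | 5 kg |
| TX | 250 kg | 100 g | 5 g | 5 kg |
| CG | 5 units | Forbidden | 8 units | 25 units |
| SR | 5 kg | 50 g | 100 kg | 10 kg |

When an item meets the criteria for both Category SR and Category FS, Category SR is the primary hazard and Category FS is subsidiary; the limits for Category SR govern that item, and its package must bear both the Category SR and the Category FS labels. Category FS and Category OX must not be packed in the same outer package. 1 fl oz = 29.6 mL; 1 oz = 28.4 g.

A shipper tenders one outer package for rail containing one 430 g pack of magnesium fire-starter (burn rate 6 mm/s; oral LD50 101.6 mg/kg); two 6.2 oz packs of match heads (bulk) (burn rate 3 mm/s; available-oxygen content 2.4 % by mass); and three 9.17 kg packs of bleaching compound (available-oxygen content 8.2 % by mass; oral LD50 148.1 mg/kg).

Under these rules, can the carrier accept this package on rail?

No

Burn rate 6 mm/s meets the Category FS criterion (Flammable Solid), so the magnesium fire-starter is Category FS.
The match heads (bulk) have burn rate 3 mm/s, which is > 2.2 mm/s, so they are Category FS (Flammable Solid).
Bleaching compound: available-oxygen content 8.2 % by mass > 4.5 % by mass → Category OX (Oxidizer).
Total Category FS: 430 g + (two 6.2 oz packs = 352.16 g) = 782.16 g.
That is within the Category FS rail limit of 1 kg.
Category OX quantity: three 9.17 kg packs = 27.51 kg.
27.51 kg ≤ 50 kg (rail limit, Category OX) — within limit.
Category FS and Category OX may not share an outer package.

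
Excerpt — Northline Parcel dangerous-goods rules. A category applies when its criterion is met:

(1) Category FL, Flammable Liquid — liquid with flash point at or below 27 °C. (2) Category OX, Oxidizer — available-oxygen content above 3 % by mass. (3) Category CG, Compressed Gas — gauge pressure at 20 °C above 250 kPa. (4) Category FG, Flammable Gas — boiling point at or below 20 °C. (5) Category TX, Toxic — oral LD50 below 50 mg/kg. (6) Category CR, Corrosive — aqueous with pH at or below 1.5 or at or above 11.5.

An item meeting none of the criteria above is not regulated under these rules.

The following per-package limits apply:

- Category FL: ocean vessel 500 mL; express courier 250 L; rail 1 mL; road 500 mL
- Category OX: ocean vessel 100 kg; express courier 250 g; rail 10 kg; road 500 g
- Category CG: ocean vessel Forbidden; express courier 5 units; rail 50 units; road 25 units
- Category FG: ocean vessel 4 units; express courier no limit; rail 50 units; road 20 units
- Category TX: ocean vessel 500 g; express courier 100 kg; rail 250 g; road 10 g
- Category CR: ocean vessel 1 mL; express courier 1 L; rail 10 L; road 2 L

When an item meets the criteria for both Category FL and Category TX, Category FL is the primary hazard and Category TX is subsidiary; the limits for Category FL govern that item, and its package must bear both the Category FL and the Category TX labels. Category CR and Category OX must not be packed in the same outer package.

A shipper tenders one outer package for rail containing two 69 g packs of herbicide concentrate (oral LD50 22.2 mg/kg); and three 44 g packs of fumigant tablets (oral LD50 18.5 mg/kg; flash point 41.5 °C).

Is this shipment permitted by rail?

No

Oral LD50 22.2 mg/kg meets the Category TX criterion (Toxic), so the herbicide concentrate is Category TX.
Oral LD50 18.5 mg/kg meets the Category TX criterion (Toxic), so the fumigant tablets are Category TX.
Total Category TX: (two 69 g packs = 138 g) + (three 44 g packs = 132 g) = 270 g.
That exceeds the Category TX rail limit of 250 g.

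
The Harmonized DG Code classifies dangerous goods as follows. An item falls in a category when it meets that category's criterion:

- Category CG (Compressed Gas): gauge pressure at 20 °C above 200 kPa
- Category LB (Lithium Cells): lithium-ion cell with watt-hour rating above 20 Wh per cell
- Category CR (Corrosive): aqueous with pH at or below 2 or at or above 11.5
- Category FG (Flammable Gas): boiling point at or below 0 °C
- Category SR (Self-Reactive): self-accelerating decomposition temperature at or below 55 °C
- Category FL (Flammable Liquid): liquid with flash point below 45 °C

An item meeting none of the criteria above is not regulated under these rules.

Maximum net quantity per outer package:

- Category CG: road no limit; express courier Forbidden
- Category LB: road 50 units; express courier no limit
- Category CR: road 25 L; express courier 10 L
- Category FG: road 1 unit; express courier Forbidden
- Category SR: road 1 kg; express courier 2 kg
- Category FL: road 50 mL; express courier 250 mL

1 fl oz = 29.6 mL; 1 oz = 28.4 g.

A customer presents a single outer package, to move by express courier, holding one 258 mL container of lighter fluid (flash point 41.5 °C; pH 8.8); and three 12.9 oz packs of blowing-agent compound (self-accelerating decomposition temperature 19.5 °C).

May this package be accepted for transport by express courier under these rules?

No

With flash point 41.5 °C (< 45 °C), the lighter fluid falls in Category FL.
Blowing-agent compound: self-accelerating decomposition temperature 19.5 °C ≤ 55 °C → Category SR (Self-Reactive).
Category FL quantity: 258 mL.
258 mL exceeds the express courier limit of 250 mL for Category FL.
Category SR quantity: three 12.9 oz packs = 1099.08 g.
That is within the Category SR express courier limit of 2 kg.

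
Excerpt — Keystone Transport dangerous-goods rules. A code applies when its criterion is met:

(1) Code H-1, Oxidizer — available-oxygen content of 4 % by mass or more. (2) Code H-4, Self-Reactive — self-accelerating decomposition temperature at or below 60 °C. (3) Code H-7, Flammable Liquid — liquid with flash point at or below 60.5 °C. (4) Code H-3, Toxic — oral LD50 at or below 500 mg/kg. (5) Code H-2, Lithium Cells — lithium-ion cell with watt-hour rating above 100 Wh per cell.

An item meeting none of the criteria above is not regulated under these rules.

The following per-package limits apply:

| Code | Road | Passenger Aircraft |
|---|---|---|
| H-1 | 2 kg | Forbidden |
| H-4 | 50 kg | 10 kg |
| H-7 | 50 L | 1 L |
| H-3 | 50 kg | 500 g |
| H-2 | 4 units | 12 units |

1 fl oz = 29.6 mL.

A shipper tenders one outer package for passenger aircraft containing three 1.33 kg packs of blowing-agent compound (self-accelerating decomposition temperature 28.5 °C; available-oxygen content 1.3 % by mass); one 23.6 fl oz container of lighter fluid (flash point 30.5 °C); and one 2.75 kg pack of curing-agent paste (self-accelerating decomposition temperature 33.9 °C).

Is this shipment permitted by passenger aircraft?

Yes

Blowing-agent compound: self-accelerating decomposition temperature 28.5 °C ≤ 60 °C → Code H-4 (Self-Reactive).
With flash point 30.5 °C (≤ 60.5 °C), the lighter fluid falls in Code H-7.
Self-accelerating decomposition temperature 33.9 °C meets the Code H-4 criterion (Self-Reactive), so the curing-agent paste is Code H-4.
Total Code H-4: (three 1.33 kg packs = 3.99 kg) + 2.75 kg = 6.74 kg.
6.74 kg ≤ 10 kg (passenger aircraft limit, Code H-4) — within limit.
Code H-7 quantity: one 23.6 fl oz container = 698.56 mL.
698.56 mL ≤ 1 L (passenger aircraft limit, Code H-7) — within limit.
Every hazard code is within its passenger aircraft limit and no segregation rule is violated.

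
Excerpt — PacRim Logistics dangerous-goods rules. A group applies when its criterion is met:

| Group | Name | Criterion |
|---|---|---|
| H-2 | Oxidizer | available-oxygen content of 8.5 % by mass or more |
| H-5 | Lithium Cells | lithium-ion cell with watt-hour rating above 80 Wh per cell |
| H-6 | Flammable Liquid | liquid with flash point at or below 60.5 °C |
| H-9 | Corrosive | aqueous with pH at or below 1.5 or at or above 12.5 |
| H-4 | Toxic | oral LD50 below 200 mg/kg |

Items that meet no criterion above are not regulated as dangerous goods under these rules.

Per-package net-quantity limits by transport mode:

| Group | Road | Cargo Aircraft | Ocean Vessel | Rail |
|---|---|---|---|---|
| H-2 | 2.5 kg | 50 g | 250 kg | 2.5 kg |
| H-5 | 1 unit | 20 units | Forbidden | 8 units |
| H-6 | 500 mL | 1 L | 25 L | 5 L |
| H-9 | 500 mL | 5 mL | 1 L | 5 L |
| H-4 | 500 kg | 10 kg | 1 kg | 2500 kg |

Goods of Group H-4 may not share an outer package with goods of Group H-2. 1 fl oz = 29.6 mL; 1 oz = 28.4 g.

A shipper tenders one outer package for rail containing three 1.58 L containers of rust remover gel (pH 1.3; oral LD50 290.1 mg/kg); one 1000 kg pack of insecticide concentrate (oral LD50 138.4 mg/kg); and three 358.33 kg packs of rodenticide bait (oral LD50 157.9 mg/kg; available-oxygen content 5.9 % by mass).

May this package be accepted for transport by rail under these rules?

Yes

The rust remover gel has pH 1.3, which is ≤ 1.5, so it is Group H-9 (Corrosive).
Oral LD50 138.4 mg/kg meets the Group H-4 criterion (Toxic), so the insecticide concentrate is Group H-4.
Rodenticide bait: oral LD50 157.9 mg/kg < 200 mg/kg → Group H-4 (Toxic).
Group H-4 net quantity: 1000 kg + (three 358.33 kg packs = 1074.99 kg) = 2074.99 kg.
That is within the Group H-4 rail limit of 2500 kg.
Group H-9 quantity: three 1.58 L containers = 4.74 L.
4.74 L is within the rail limit of 5 L for Group H-9.
The segregation rule (Group H-4 with Group H-2) does not apply to Group H-4 with Group H-9.
Every hazard group is within its rail limit and no segregation rule is violated.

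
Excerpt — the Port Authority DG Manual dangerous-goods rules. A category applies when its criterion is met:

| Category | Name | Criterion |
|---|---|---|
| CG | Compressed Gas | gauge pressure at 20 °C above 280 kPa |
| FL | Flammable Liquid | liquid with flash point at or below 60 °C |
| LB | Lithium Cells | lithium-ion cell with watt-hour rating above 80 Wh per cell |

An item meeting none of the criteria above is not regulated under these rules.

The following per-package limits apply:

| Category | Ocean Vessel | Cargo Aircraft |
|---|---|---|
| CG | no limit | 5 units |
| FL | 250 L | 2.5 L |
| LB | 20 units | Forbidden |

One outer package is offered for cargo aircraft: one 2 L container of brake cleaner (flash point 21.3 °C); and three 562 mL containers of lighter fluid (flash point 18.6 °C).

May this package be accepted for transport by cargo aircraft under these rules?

No

Brake cleaner: flash point 21.3 °C ≤ 60 °C → Category FL (Flammable Liquid).
With flash point 18.6 °C (≤ 60 °C), the lighter fluid falls in Category FL.
Category FL net quantity: 2 L + (three 562 mL containers = 1.686 L) = 3.686 L.
3.686 L exceeds the cargo aircraft limit of 2.5 L for Category FL.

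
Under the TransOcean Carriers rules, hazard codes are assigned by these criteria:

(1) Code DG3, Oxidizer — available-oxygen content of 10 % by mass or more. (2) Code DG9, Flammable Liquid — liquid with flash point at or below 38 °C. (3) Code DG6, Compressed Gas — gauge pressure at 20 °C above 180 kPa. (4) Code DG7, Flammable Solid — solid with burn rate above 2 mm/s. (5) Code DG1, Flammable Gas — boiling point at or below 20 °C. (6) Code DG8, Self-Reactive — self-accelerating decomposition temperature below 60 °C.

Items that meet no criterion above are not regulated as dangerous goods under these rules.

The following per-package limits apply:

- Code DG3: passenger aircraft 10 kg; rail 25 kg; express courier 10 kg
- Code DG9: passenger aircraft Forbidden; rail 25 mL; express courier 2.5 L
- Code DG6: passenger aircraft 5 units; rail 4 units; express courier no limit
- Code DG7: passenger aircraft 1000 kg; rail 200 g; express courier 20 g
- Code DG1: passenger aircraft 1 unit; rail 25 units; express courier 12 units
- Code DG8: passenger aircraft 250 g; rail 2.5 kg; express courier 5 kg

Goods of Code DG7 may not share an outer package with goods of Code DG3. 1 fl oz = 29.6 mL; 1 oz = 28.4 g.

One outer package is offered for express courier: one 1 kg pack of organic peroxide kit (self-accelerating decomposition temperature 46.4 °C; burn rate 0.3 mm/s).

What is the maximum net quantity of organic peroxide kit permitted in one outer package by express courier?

Organic peroxide kit: self-accelerating decomposition temperature 46.4 °C < 60 °C → Code DG8 (Self-Reactive).
The express courier limit for Code DG8 is 5 kg.

5 kg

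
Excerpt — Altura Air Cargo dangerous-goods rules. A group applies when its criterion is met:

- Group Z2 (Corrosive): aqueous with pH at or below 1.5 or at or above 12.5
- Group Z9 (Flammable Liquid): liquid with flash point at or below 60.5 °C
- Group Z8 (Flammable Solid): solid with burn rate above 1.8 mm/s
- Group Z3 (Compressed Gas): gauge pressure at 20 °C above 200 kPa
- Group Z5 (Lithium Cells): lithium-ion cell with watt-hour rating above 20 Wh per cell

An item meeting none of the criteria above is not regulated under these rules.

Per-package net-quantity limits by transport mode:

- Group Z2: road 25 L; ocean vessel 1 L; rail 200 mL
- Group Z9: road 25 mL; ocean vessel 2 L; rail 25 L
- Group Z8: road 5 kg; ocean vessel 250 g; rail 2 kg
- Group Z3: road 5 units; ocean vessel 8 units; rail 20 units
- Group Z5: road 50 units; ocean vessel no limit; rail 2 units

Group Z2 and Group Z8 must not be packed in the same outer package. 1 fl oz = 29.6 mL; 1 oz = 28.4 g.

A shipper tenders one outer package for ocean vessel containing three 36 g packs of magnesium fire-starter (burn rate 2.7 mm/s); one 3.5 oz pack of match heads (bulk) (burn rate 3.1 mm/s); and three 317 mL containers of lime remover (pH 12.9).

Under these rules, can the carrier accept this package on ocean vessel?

Burn rate 2.7 mm/s meets the Group Z8 criterion (Flammable Solid), so the magnesium fire-starter is Group Z8.
The match heads (bulk) have burn rate 3.1 mm/s, which is > 1.8 mm/s, so they are Group Z8 (Flammable Solid).
Lime remover: pH 12.9 ≥ 12.5 → Group Z2 (Corrosive).
Group Z2 quantity: three 317 mL containers = 951 mL.
That is within the Group Z2 ocean vessel limit of 1 L.
Total Group Z8: (three 36 g packs = 108 g) + (one 3.5 oz pack = 99.4 g) = 207.4 g.
207.4 g is within the ocean vessel limit of 250 g for Group Z8.
Group Z2 and Group Z8 may not share an outer package.

No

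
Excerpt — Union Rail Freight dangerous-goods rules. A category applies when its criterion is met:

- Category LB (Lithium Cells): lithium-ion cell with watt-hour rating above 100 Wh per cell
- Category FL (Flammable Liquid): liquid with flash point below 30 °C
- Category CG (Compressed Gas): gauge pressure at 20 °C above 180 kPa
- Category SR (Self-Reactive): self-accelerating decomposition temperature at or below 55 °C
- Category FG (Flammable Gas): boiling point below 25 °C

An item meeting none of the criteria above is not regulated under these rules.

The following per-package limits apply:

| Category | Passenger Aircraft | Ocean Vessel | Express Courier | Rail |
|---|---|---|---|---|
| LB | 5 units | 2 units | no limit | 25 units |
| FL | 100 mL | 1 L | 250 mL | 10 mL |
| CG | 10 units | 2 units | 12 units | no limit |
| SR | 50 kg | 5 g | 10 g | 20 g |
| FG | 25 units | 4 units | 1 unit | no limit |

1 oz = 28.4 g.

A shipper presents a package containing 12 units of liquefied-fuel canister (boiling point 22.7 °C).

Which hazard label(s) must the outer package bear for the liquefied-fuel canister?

Liquefied-fuel canister: boiling point 22.7 °C < 25 °C → Category FG (Flammable Gas).
Only the Category FG label is required.

Category FG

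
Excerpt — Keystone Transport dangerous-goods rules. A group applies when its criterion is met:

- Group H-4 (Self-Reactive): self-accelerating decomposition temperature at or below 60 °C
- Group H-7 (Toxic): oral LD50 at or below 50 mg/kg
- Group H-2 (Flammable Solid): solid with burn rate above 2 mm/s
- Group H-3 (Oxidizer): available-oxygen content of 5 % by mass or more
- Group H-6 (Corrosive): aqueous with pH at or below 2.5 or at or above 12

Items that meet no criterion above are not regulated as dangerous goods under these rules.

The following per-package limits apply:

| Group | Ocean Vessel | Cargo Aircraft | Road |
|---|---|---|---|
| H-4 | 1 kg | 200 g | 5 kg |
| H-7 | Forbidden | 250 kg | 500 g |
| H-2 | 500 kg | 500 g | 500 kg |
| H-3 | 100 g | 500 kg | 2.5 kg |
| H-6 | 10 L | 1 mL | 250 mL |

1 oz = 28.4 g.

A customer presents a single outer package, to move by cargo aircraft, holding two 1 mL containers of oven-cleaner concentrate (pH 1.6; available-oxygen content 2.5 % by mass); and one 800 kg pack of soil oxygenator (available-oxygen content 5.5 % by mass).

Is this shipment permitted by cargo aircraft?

pH 1.6 meets the Group H-6 criterion (Corrosive), so the oven-cleaner concentrate is Group H-6.
Available-oxygen content 5.5 % by mass meets the Group H-3 criterion (Oxidizer), so the soil oxygenator is Group H-3.
Group H-3 quantity: 800 kg.
800 kg exceeds the cargo aircraft limit of 500 kg for Group H-3.
Group H-6 quantity: two 1 mL containers = 2 mL.
2 mL > 1 mL (cargo aircraft limit, Group H-6) — over the limit.

No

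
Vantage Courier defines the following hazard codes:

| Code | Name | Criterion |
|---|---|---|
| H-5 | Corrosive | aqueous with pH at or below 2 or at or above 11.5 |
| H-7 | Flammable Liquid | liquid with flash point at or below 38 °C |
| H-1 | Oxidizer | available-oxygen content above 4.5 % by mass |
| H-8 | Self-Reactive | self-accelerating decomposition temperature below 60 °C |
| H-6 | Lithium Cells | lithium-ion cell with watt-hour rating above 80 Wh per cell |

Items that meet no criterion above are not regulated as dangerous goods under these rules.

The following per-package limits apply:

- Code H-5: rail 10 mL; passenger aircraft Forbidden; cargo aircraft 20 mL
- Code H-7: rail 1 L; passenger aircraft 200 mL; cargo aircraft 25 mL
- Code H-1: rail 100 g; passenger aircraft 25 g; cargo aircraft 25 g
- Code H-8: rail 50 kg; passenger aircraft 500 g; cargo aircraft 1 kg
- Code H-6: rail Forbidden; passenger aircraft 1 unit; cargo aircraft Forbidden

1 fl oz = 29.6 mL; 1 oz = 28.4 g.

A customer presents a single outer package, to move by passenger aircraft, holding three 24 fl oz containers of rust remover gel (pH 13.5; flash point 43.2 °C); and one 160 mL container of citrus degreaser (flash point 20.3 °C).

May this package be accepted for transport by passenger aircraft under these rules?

Rust remover gel: pH 13.5 ≥ 11.5 → Code H-5 (Corrosive).
Citrus degreaser: flash point 20.3 °C ≤ 38 °C → Code H-7 (Flammable Liquid).
Code H-7 quantity: 160 mL.
That is within the Code H-7 passenger aircraft limit of 200 mL.
Code H-5 quantity: three 24 fl oz containers = 2131.2 mL.
Code H-5 is Forbidden by passenger aircraft.

No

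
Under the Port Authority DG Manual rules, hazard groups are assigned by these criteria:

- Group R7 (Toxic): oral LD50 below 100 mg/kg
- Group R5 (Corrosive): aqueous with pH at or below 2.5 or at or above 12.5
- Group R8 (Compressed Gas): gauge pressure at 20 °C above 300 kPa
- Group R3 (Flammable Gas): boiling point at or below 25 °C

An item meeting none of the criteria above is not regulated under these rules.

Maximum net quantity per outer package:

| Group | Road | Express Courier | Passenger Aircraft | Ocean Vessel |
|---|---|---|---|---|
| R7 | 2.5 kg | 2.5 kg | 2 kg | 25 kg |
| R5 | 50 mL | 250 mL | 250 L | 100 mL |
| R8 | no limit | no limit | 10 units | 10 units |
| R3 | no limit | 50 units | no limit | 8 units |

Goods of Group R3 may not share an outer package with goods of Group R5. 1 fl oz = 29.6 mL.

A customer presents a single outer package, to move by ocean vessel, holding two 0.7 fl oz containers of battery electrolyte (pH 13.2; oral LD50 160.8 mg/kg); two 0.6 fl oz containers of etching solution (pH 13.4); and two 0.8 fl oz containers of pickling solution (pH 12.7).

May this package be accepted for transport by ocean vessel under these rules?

With pH 13.2 (≥ 12.5), the battery electrolyte falls in Group R5.
With pH 13.4 (≥ 12.5), the etching solution falls in Group R5.
The pickling solution has pH 12.7, which is ≥ 12.5, so it is Group R5 (Corrosive).
Group R5 net quantity: (two 0.7 fl oz containers = 41.44 mL) + (two 0.6 fl oz containers = 35.52 mL) + (two 0.8 fl oz containers = 47.36 mL) = 124.32 mL.
That exceeds the Group R5 ocean vessel limit of 100 mL.

No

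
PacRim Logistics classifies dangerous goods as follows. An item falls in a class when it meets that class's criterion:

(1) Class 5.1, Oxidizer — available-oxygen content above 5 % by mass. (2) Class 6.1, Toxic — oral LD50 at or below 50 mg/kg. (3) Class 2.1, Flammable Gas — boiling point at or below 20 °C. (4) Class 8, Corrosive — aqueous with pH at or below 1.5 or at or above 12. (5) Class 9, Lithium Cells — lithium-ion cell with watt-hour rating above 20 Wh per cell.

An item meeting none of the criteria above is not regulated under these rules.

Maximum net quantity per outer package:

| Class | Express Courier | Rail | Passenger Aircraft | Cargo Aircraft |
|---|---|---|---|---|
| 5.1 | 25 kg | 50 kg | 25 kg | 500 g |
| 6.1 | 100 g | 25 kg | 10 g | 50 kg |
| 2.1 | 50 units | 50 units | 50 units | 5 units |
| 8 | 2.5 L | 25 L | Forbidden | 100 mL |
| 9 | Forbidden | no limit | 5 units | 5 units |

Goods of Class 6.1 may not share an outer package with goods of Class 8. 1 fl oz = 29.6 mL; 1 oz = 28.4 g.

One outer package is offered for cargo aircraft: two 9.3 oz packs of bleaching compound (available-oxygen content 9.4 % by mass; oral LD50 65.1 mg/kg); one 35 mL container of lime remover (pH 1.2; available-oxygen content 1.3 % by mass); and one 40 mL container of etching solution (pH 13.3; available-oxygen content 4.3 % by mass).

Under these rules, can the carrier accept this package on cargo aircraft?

The bleaching compound has available-oxygen content 9.4 % by mass, which is > 5 % by mass, so it is Class 5.1 (Oxidizer).
pH 1.2 meets the Class 8 criterion (Corrosive), so the lime remover is Class 8.
The etching solution has pH 13.3, which is ≥ 12, so it is Class 8 (Corrosive).
Class 8 net quantity: 35 mL + 40 mL = 75 mL.
75 mL ≤ 100 mL (cargo aircraft limit, Class 8) — within limit.
Class 5.1 quantity: two 9.3 oz packs = 528.24 g.
528.24 g exceeds the cargo aircraft limit of 500 g for Class 5.1.
The segregation rule (Class 6.1 with Class 8) does not apply to Class 8 with Class 5.1.

No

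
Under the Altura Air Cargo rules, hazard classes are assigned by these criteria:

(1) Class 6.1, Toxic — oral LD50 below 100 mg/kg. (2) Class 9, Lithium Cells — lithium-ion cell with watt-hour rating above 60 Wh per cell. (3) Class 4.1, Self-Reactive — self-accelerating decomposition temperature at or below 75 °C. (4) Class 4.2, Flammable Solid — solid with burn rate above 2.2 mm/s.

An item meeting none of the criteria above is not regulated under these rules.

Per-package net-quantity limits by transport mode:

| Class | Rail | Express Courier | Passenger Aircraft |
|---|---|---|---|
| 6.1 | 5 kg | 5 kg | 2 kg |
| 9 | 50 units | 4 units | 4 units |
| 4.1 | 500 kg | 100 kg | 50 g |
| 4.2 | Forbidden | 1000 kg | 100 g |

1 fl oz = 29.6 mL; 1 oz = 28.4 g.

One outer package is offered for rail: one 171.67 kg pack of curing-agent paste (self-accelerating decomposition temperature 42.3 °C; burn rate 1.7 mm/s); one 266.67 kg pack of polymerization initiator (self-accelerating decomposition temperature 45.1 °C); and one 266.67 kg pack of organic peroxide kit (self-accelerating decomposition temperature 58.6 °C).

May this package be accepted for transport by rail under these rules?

With self-accelerating decomposition temperature 42.3 °C (≤ 75 °C), the curing-agent paste falls in Class 4.1.
Self-accelerating decomposition temperature 45.1 °C meets the Class 4.1 criterion (Self-Reactive), so the polymerization initiator is Class 4.1.
With self-accelerating decomposition temperature 58.6 °C (≤ 75 °C), the organic peroxide kit falls in Class 4.1.
Total Class 4.1: 171.67 kg + 266.67 kg + 266.67 kg = 705.01 kg.
705.01 kg exceeds the rail limit of 500 kg for Class 4.1.

No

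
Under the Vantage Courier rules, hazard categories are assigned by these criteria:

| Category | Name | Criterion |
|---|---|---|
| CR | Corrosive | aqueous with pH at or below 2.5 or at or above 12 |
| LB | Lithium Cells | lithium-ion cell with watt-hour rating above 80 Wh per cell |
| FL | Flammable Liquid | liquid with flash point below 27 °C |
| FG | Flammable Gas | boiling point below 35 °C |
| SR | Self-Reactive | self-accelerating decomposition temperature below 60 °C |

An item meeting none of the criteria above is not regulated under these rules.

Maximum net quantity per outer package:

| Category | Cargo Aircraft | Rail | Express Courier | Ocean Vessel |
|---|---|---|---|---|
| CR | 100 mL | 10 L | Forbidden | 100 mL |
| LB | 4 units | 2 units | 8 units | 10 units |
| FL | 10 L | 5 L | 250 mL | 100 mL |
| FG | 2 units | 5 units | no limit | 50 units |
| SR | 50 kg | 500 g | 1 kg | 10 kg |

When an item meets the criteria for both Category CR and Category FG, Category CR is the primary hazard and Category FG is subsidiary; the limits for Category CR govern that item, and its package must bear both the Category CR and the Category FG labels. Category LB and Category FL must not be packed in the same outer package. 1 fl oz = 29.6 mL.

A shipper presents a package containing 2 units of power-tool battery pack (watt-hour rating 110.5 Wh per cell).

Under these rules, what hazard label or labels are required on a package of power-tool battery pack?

Power-tool battery pack: watt-hour rating 110.5 Wh per cell > 80 Wh per cell → Category LB (Lithium Cells).
Only the Category LB label is required.

Category LB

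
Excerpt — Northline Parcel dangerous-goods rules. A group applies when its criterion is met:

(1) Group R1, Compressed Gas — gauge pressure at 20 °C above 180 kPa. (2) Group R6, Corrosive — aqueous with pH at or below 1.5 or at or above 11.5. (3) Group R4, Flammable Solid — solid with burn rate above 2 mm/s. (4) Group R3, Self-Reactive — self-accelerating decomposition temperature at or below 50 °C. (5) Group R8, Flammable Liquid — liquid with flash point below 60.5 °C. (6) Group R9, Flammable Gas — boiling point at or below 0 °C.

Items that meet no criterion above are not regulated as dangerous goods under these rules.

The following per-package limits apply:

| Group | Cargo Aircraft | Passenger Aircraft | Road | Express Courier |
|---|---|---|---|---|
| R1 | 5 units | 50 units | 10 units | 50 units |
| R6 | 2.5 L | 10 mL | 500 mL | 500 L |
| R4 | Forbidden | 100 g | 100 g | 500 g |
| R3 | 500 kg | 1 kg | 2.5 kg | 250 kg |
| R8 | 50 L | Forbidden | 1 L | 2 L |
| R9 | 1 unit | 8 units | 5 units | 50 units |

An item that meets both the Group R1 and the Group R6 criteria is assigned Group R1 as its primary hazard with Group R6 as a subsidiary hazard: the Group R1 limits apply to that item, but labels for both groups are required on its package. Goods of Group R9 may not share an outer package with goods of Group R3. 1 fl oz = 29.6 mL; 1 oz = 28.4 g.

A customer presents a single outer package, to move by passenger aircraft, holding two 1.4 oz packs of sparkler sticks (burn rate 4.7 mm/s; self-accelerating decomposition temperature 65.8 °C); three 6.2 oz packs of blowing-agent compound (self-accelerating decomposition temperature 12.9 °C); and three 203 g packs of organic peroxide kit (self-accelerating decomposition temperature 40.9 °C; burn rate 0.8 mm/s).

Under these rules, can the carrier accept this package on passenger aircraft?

No

Burn rate 4.7 mm/s meets the Group R4 criterion (Flammable Solid), so the sparkler sticks are Group R4.
Self-accelerating decomposition temperature 12.9 °C meets the Group R3 criterion (Self-Reactive), so the blowing-agent compound is Group R3.
Self-accelerating decomposition temperature 40.9 °C meets the Group R3 criterion (Self-Reactive), so the organic peroxide kit is Group R3.
Group R3 net quantity: (three 6.2 oz packs = 528.24 g) + (three 203 g packs = 609 g) = 1137.24 g.
1137.24 g > 1 kg (passenger aircraft limit, Group R3) — over the limit.
Group R4 quantity: two 1.4 oz packs = 79.52 g.
79.52 g ≤ 100 g (passenger aircraft limit, Group R4) — within limit.
The segregation rule (Group R9 with Group R3) does not apply to Group R3 with Group R4.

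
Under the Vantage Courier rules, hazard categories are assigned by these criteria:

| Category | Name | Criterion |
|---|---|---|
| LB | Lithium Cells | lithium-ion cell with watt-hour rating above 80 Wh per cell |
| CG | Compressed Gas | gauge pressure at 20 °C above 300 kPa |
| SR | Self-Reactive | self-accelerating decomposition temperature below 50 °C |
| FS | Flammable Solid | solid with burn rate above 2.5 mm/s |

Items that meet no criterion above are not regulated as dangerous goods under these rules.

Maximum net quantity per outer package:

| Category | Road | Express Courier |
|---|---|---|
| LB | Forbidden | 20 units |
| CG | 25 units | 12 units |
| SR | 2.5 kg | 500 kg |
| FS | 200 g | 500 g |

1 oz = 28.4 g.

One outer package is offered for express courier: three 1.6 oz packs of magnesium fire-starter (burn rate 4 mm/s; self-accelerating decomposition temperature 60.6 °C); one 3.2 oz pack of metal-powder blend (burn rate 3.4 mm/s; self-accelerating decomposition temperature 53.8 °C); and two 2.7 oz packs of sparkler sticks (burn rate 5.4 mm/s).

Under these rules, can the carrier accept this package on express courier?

Magnesium fire-starter: burn rate 4 mm/s > 2.5 mm/s → Category FS (Flammable Solid).
Metal-powder blend: burn rate 3.4 mm/s > 2.5 mm/s → Category FS (Flammable Solid).
Sparkler sticks: burn rate 5.4 mm/s > 2.5 mm/s → Category FS (Flammable Solid).
Total Category FS: (three 1.6 oz packs = 136.32 g) + (one 3.2 oz pack = 90.88 g) + (two 2.7 oz packs = 153.36 g) = 380.56 g.
380.56 g ≤ 500 g (express courier limit, Category FS) — within limit.

Yes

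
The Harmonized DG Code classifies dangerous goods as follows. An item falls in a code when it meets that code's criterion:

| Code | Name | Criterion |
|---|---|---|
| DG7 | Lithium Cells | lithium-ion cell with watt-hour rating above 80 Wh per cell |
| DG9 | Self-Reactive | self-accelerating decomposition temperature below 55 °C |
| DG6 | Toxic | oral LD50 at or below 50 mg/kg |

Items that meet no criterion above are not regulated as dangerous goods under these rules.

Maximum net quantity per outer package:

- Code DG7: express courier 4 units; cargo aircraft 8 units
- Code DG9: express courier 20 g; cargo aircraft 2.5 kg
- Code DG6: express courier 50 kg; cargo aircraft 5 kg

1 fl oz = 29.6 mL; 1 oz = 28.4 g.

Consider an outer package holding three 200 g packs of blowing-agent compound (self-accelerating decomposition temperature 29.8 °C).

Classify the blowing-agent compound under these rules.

Code DG9

Self-accelerating decomposition temperature 29.8 °C meets the Code DG9 criterion (Self-Reactive), so the blowing-agent compound is Code DG9.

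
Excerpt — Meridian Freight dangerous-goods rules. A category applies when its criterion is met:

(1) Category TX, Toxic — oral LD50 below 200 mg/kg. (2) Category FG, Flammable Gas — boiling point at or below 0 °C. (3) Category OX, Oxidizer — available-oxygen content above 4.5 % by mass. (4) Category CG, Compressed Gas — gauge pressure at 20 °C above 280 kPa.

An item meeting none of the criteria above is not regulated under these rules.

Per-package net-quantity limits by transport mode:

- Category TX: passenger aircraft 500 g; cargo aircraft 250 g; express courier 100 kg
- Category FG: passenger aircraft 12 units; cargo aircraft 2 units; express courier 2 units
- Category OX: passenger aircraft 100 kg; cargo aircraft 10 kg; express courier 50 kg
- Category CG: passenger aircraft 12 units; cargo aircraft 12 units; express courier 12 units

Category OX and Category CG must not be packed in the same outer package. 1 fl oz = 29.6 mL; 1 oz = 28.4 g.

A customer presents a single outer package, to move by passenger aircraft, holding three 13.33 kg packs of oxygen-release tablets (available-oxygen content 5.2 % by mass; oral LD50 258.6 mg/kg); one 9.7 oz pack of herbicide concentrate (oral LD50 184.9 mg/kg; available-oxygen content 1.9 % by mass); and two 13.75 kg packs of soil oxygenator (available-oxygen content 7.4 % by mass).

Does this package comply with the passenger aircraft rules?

Oxygen-release tablets: available-oxygen content 5.2 % by mass > 4.5 % by mass → Category OX (Oxidizer).
With oral LD50 184.9 mg/kg (< 200 mg/kg), the herbicide concentrate falls in Category TX.
Soil oxygenator: available-oxygen content 7.4 % by mass > 4.5 % by mass → Category OX (Oxidizer).
Category OX net quantity: (three 13.33 kg packs = 39.99 kg) + (two 13.75 kg packs = 27.5 kg) = 67.49 kg.
67.49 kg is within the passenger aircraft limit of 100 kg for Category OX.
Category TX quantity: one 9.7 oz pack = 275.48 g.
That is within the Category TX passenger aircraft limit of 500 g.
The segregation rule (Category OX with Category CG) does not apply to Category OX with Category TX.
Every hazard category is within its passenger aircraft limit and no segregation rule is violated.

Yes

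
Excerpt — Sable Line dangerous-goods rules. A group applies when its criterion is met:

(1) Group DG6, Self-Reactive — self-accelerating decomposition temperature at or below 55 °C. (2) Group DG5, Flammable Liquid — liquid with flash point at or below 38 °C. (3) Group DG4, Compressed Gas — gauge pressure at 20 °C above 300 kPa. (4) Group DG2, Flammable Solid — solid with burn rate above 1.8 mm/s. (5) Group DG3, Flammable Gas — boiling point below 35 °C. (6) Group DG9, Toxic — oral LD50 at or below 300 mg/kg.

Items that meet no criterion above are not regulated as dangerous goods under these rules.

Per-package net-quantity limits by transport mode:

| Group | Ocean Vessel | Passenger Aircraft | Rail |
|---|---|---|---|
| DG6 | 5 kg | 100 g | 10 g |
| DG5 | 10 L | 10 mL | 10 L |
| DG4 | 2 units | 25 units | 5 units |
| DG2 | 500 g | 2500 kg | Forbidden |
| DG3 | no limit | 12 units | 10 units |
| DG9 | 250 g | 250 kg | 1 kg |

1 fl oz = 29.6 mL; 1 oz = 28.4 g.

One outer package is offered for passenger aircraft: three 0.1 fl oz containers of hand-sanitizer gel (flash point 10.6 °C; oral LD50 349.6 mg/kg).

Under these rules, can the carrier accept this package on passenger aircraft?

Yes

The hand-sanitizer gel has flash point 10.6 °C, which is ≤ 38 °C, so it is Group DG5 (Flammable Liquid).
Group DG5 quantity: three 0.1 fl oz containers = 8.88 mL.
8.88 mL ≤ 10 mL (passenger aircraft limit, Group DG5) — within limit.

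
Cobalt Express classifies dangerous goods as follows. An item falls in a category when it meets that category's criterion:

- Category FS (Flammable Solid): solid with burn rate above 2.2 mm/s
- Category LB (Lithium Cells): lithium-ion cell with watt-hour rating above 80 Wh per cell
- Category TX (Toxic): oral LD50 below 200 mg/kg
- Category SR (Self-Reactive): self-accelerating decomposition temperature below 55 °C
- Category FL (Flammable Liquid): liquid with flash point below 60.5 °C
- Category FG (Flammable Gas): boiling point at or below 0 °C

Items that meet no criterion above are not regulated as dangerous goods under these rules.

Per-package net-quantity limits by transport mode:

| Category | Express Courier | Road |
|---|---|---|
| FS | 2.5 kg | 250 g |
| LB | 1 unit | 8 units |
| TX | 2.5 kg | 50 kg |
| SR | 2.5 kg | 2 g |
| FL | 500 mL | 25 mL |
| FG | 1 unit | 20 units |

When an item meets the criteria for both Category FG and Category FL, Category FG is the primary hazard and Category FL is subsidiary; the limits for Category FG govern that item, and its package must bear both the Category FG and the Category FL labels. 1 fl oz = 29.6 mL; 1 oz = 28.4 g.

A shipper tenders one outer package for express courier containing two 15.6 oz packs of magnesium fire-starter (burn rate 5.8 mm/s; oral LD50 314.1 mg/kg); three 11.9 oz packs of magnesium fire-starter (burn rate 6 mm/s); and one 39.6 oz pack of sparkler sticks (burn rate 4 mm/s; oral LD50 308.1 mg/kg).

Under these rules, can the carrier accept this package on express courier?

Burn rate 5.8 mm/s meets the Category FS criterion (Flammable Solid), so the magnesium fire-starter is Category FS.
The magnesium fire-starter has burn rate 6 mm/s, which is > 2.2 mm/s, so it is Category FS (Flammable Solid).
Sparkler sticks: burn rate 4 mm/s > 2.2 mm/s → Category FS (Flammable Solid).
Total Category FS: (two 15.6 oz packs = 886.08 g) + (three 11.9 oz packs = 1013.88 g) + (one 39.6 oz pack = 1124.64 g) = 3024.6 g.
That exceeds the Category FS express courier limit of 2.5 kg.

No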